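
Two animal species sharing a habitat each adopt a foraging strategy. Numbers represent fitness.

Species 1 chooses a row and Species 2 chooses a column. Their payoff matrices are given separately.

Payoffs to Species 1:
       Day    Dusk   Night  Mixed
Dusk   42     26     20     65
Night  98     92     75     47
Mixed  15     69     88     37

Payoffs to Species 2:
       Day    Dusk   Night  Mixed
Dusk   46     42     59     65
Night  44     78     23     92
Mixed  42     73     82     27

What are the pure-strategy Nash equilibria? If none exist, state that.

Pure-strategy Nash equilibria: (Dusk, Mixed), (Mixed, Night)

Check each profile: it is a Nash equilibrium iff no player can strictly gain by switching unilaterally.
(Dusk, Day): Species 1 can switch to Night (42 → 98). Not NE.
(Dusk, Dusk): Species 1 can switch to Night (26 → 92). Not NE.
(Dusk, Night): Species 1 can switch to Night (20 → 75). Not NE.
(Dusk, Mixed): Species 1 gets 65, best alternative 47; Species 2 gets 65, best alternative 59. No profitable deviation — NE.
(Night, Day): Species 2 can switch to Dusk (44 → 78). Not NE.
(Night, Dusk): Species 2 can switch to Mixed (78 → 92). Not NE.
(Night, Night): Species 1 can switch to Mixed (75 → 88). Not NE.
(Night, Mixed): Species 1 can switch to Dusk (47 → 65). Not NE.
(Mixed, Day): Species 1 can switch to Dusk (15 → 42). Not NE.
(Mixed, Dusk): Species 1 can switch to Night (69 → 92). Not NE.
(Mixed, Night): Species 1 gets 88, best alternative 75; Species 2 gets 82, best alternative 73. No profitable deviation — NE.
(Mixed, Mixed): Species 1 can switch to Dusk (37 → 65). Not NE.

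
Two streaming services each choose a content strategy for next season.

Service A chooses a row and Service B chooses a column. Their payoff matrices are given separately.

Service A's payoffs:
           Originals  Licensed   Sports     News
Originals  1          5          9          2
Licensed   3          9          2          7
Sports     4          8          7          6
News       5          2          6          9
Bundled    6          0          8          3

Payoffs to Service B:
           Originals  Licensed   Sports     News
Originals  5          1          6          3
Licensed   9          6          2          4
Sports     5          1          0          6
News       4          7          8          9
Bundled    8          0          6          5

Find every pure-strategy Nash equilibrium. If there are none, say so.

(Originals, Sports); (News, News); (Bundled, Originals)

Service A against Originals: payoffs 1, 3, 4, 5, 6 → best response Bundled.
Service A against Licensed: payoffs 5, 9, 8, 2, 0 → best response Licensed.
Service A against Sports: payoffs 9, 2, 7, 6, 8 → best response Originals.
Service A against News: payoffs 2, 7, 6, 9, 3 → best response News.
Service B against Originals: payoffs 5, 1, 6, 3 → best response Sports.
Service B against Licensed: payoffs 9, 6, 2, 4 → best response Originals.
Service B against Sports: payoffs 5, 1, 0, 6 → best response News.
Service B against News: payoffs 4, 7, 8, 9 → best response News.
Service B against Bundled: payoffs 8, 0, 6, 5 → best response Originals.
Mutual best responses: (Originals, Sports); (News, News); (Bundled, Originals).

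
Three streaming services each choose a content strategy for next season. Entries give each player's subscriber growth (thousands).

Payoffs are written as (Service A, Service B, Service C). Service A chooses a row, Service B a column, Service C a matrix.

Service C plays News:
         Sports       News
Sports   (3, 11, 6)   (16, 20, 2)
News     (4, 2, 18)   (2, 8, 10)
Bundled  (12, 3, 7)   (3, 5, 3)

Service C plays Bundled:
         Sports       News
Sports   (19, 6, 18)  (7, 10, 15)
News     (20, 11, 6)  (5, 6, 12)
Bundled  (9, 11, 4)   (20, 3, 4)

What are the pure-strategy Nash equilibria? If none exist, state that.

There is no pure-strategy Nash equilibrium.

(Sports, Sports, News): Service A can switch to News (3 → 4). Not NE.
(Sports, Sports, Bundled): Service A can switch to News (19 → 20). Not NE.
(Sports, News, News): Service C can switch to Bundled (2 → 15). Not NE.
(Sports, News, Bundled): Service A can switch to Bundled (7 → 20). Not NE.
(News, Sports, News): Service A can switch to Bundled (4 → 12). Not NE.
(News, Sports, Bundled): Service C can switch to News (6 → 18). Not NE.
(News, News, News): Service A can switch to Sports (2 → 16). Not NE.
(News, News, Bundled): Service A can switch to Sports (5 → 7). Not NE.
(Bundled, Sports, News): Service B can switch to News (3 → 5). Not NE.
(Bundled, Sports, Bundled): Service A can switch to Sports (9 → 19). Not NE.
(The remaining 2 profiles each have a profitable deviation by the same check.)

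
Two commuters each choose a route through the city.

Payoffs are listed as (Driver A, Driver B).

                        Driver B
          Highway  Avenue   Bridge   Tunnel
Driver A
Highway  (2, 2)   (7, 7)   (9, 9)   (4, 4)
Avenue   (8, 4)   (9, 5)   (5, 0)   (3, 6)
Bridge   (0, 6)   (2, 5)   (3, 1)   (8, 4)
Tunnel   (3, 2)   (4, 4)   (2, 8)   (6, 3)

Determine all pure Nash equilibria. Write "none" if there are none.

(Highway, Highway): Driver A can switch to Avenue (2 → 8). Not NE.
(Highway, Avenue): Driver A can switch to Avenue (7 → 9). Not NE.
(Highway, Bridge): Driver A gets 9, best alternative 5; Driver B gets 9, best alternative 7. No profitable deviation — NE.
(Highway, Tunnel): Driver A can switch to Bridge (4 → 8). Not NE.
(Avenue, Highway): Driver B can switch to Avenue (4 → 5). Not NE.
(Avenue, Avenue): Driver B can switch to Tunnel (5 → 6). Not NE.
(Avenue, Bridge): Driver A can switch to Highway (5 → 9). Not NE.
(Avenue, Tunnel): Driver A can switch to Highway (3 → 4). Not NE.
(Bridge, Highway): Driver A can switch to Highway (0 → 2). Not NE.
(The remaining 7 profiles each have a profitable deviation by the same check.)

Pure NE: (Highway, Bridge)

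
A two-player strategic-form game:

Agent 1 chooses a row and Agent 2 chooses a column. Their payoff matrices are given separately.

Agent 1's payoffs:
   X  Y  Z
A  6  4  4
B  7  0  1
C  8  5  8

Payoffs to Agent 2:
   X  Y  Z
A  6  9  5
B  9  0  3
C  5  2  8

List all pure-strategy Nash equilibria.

Pure NE: (C, Z)

Mark each player's best response to every combination of opponents' strategies; a profile where every player is best-responding is a pure Nash equilibrium.
Agent 1 against X: payoffs 6, 7, 8 → best response C.
Agent 1 against Y: payoffs 4, 0, 5 → best response C.
Agent 1 against Z: payoffs 4, 1, 8 → best response C.
Agent 2 against A: payoffs 6, 9, 5 → best response Y.
Agent 2 against B: payoffs 9, 0, 3 → best response X.
Agent 2 against C: payoffs 5, 2, 8 → best response Z.
Mutual best responses: (C, Z).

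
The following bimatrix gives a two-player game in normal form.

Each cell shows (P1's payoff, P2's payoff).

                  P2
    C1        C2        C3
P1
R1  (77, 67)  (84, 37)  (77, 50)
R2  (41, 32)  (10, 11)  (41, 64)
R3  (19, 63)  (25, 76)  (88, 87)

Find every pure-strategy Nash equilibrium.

The pure Nash equilibria are (R1, C1), (R3, C3).

P1 against C1: payoffs 77, 41, 19 → best response R1.
P1 against C2: payoffs 84, 10, 25 → best response R1.
P1 against C3: payoffs 77, 41, 88 → best response R3.
P2 against R1: payoffs 67, 37, 50 → best response C1.
P2 against R2: payoffs 32, 11, 64 → best response C3.
P2 against R3: payoffs 63, 76, 87 → best response C3.
Mutual best responses: (R1, C1); (R3, C3).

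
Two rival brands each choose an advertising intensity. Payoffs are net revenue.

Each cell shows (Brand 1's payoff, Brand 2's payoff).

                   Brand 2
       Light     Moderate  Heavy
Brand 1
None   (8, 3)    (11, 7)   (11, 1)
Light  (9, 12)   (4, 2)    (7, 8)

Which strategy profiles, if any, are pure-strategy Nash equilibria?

(None, Light): Brand 1 can switch to Light (8 → 9). Not NE.
(None, Moderate): Brand 1 gets 11, best alternative 4; Brand 2 gets 7, best alternative 3. No profitable deviation — NE.
(None, Heavy): Brand 2 can switch to Light (1 → 3). Not NE.
(Light, Light): Brand 1 gets 9, best alternative 8; Brand 2 gets 12, best alternative 8. No profitable deviation — NE.
(Light, Moderate): Brand 1 can switch to None (4 → 11). Not NE.
(Light, Heavy): Brand 1 can switch to None (7 → 11). Not NE.

(None, Moderate), (Light, Light)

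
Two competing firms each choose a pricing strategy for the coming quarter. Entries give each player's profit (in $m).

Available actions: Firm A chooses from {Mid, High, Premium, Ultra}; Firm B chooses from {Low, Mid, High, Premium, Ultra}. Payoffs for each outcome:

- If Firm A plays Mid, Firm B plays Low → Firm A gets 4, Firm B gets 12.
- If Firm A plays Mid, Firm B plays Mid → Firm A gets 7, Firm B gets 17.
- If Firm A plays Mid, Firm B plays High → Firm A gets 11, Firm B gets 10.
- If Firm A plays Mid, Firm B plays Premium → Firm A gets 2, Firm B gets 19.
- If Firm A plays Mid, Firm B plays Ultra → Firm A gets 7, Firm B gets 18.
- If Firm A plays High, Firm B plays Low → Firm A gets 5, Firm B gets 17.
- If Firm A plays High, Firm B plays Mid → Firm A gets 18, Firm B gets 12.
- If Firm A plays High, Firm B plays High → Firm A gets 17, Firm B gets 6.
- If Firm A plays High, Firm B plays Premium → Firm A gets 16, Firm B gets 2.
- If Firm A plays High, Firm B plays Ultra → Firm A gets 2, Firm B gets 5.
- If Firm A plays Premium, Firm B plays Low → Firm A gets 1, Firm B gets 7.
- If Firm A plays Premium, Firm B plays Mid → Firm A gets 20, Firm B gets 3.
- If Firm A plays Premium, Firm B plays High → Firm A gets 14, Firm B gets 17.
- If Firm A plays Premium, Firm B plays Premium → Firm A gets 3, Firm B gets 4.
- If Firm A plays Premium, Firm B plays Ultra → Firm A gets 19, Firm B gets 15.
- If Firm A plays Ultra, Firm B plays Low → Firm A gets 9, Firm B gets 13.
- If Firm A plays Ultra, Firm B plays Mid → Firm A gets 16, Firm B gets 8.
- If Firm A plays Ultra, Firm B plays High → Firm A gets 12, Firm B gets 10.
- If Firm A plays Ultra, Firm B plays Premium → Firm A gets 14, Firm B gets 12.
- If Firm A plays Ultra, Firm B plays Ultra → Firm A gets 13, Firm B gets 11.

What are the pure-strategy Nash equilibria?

Firm A against Low: payoffs 4, 5, 1, 9 → best response Ultra.
Firm A against Mid: payoffs 7, 18, 20, 16 → best response Premium.
Firm A against High: payoffs 11, 17, 14, 12 → best response High.
Firm A against Premium: payoffs 2, 16, 3, 14 → best response High.
Firm A against Ultra: payoffs 7, 2, 19, 13 → best response Premium.
Firm B against Mid: payoffs 12, 17, 10, 19, 18 → best response Premium.
Firm B against High: payoffs 17, 12, 6, 2, 5 → best response Low.
Firm B against Premium: payoffs 7, 3, 17, 4, 15 → best response High.
Firm B against Ultra: payoffs 13, 8, 10, 12, 11 → best response Low.
Mutual best responses: (Ultra, Low).

(Ultra, Low)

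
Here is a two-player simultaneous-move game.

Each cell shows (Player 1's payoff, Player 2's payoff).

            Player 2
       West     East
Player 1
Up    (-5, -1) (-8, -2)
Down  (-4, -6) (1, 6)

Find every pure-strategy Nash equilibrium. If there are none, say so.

Player 1 against West: payoffs -5, -4 → best response Down.
Player 1 against East: payoffs -8, 1 → best response Down.
Player 2 against Up: payoffs -1, -2 → best response West.
Player 2 against Down: payoffs -6, 6 → best response East.
Mutual best responses: (Down, East).

Pure NE: (Down, East)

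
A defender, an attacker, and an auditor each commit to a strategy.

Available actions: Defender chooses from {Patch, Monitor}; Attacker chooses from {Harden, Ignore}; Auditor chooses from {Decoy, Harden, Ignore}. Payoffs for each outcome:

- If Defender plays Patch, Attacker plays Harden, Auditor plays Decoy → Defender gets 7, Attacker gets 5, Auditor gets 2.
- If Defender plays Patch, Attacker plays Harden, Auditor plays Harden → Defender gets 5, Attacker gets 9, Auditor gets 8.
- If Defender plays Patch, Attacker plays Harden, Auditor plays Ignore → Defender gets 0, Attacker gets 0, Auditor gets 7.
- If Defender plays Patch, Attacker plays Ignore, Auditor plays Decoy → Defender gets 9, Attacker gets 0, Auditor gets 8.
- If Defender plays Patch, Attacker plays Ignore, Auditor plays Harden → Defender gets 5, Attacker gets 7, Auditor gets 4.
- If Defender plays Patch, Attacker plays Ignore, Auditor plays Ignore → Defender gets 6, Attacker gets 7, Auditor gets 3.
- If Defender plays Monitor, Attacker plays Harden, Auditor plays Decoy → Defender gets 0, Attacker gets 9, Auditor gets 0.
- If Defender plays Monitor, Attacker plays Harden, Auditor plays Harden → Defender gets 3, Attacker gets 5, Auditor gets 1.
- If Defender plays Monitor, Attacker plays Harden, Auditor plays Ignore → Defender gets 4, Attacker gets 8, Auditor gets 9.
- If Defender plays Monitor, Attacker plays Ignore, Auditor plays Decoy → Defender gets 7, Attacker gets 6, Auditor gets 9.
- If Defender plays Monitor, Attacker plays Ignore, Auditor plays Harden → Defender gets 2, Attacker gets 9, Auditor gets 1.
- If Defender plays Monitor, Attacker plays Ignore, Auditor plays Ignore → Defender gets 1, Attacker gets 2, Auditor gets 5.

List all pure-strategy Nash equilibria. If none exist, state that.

(Patch, Harden, Decoy): Auditor can switch to Harden (2 → 8). Not NE.
(Patch, Harden, Harden): Defender gets 5, best alternative 3; Attacker gets 9, best alternative 7; Auditor gets 8, best alternative 7. No profitable deviation — NE.
(Patch, Harden, Ignore): Defender can switch to Monitor (0 → 4). Not NE.
(Patch, Ignore, Decoy): Attacker can switch to Harden (0 → 5). Not NE.
(Patch, Ignore, Harden): Attacker can switch to Harden (7 → 9). Not NE.
(Patch, Ignore, Ignore): Auditor can switch to Decoy (3 → 8). Not NE.
(Monitor, Harden, Decoy): Defender can switch to Patch (0 → 7). Not NE.
(Monitor, Harden, Harden): Defender can switch to Patch (3 → 5). Not NE.
(Monitor, Harden, Ignore): Defender gets 4, best alternative 0; Attacker gets 8, best alternative 2; Auditor gets 9, best alternative 1. No profitable deviation — NE.
(Monitor, Ignore, Decoy): Defender can switch to Patch (7 → 9). Not NE.
(Monitor, Ignore, Harden): Defender can switch to Patch (2 → 5). Not NE.
(Monitor, Ignore, Ignore): Defender can switch to Patch (1 → 6). Not NE.

Pure-strategy Nash equilibria: (Patch, Harden, Harden); (Monitor, Harden, Ignore)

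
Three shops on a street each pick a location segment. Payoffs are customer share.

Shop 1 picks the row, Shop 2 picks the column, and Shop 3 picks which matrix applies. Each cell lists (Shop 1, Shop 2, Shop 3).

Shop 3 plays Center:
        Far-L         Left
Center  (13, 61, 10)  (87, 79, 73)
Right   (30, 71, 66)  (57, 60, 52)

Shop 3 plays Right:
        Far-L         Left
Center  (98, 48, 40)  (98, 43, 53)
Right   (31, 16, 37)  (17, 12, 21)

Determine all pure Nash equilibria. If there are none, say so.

The pure Nash equilibria are (Center, Far-L, Right); (Center, Left, Center); (Right, Far-L, Center).

(Center, Far-L, Center): Shop 1 can switch to Right (13 → 30). Not NE.
(Center, Far-L, Right): Shop 1 gets 98, best alternative 31; Shop 2 gets 48, best alternative 43; Shop 3 gets 40, best alternative 10. No profitable deviation — NE.
(Center, Left, Center): Shop 1 gets 87, best alternative 57; Shop 2 gets 79, best alternative 61; Shop 3 gets 73, best alternative 53. No profitable deviation — NE.
(Center, Left, Right): Shop 2 can switch to Far-L (43 → 48). Not NE.
(Right, Far-L, Center): Shop 1 gets 30, best alternative 13; Shop 2 gets 71, best alternative 60; Shop 3 gets 66, best alternative 37. No profitable deviation — NE.
(Right, Far-L, Right): Shop 1 can switch to Center (31 → 98). Not NE.
(Right, Left, Center): Shop 1 can switch to Center (57 → 87). Not NE.
(Right, Left, Right): Shop 1 can switch to Center (17 → 98). Not NE.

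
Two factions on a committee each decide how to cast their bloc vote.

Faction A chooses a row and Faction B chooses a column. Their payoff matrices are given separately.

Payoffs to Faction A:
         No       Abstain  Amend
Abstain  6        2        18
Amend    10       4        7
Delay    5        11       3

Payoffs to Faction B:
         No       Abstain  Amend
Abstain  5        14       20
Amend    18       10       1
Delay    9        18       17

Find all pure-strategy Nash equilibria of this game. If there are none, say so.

(Abstain, No): Faction A can switch to Amend (6 → 10). Not NE.
(Abstain, Abstain): Faction A can switch to Amend (2 → 4). Not NE.
(Abstain, Amend): Faction A gets 18, best alternative 7; Faction B gets 20, best alternative 14. No profitable deviation — NE.
(Amend, No): Faction A gets 10, best alternative 6; Faction B gets 18, best alternative 10. No profitable deviation — NE.
(Amend, Abstain): Faction A can switch to Delay (4 → 11). Not NE.
(Amend, Amend): Faction A can switch to Abstain (7 → 18). Not NE.
(Delay, No): Faction A can switch to Abstain (5 → 6). Not NE.
(Delay, Abstain): Faction A gets 11, best alternative 4; Faction B gets 18, best alternative 17. No profitable deviation — NE.
(Delay, Amend): Faction A can switch to Abstain (3 → 18). Not NE.

(Abstain, Amend); (Amend, No); (Delay, Abstain)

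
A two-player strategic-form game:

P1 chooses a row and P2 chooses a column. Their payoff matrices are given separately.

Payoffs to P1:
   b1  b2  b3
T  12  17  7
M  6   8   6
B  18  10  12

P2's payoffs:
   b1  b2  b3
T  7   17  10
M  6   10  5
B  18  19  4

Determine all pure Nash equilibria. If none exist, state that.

P1 against b1: payoffs 12, 6, 18 → best response B.
P1 against b2: payoffs 17, 8, 10 → best response T.
P1 against b3: payoffs 7, 6, 12 → best response B.
P2 against T: payoffs 7, 17, 10 → best response b2.
P2 against M: payoffs 6, 10, 5 → best response b2.
P2 against B: payoffs 18, 19, 4 → best response b2.
Mutual best responses: (T, b2).

Pure NE: (T, b2)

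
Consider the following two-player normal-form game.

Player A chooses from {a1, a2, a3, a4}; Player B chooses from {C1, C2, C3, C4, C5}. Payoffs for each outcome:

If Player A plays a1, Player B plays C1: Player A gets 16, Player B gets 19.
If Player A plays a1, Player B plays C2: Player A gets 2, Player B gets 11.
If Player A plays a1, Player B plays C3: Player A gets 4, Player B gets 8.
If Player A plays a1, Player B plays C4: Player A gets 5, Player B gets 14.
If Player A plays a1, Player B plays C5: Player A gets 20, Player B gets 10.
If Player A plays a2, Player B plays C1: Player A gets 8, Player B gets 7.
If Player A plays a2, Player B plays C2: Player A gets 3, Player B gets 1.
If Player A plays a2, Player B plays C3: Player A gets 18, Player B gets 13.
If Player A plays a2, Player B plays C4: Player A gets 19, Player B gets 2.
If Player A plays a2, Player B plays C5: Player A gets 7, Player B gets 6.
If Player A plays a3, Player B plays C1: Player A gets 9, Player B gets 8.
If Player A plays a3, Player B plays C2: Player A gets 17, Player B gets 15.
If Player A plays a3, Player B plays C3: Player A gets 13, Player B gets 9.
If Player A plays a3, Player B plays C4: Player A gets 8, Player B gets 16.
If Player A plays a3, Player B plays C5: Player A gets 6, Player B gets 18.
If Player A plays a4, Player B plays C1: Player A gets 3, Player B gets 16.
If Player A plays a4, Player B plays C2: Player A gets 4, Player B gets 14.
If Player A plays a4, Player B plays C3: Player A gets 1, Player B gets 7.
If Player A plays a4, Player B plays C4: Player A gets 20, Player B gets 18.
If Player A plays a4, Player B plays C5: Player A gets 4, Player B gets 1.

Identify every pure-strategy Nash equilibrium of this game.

Pure-strategy Nash equilibria: (a1, C1) and (a2, C3) and (a4, C4)

For each strategy profile, look for a profitable unilateral deviation.
(a1, C1): Player A gets 16, best alternative 9; Player B gets 19, best alternative 14. No profitable deviation — NE.
(a1, C2): Player A can switch to a2 (2 → 3). Not NE.
(a1, C3): Player A can switch to a2 (4 → 18). Not NE.
(a1, C4): Player A can switch to a2 (5 → 19). Not NE.
(a1, C5): Player B can switch to C1 (10 → 19). Not NE.
(a2, C1): Player A can switch to a1 (8 → 16). Not NE.
(a2, C2): Player A can switch to a3 (3 → 17). Not NE.
(a2, C3): Player A gets 18, best alternative 13; Player B gets 13, best alternative 7. No profitable deviation — NE.
(a2, C4): Player A can switch to a4 (19 → 20). Not NE.
(a2, C5): Player A can switch to a1 (7 → 20). Not NE.
(a3, C1): Player A can switch to a1 (9 → 16). Not NE.
(a3, C2): Player B can switch to C4 (15 → 16). Not NE.
(a3, C3): Player A can switch to a2 (13 → 18). Not NE.
(a3, C4): Player A can switch to a2 (8 → 19). Not NE.
(a4, C4): Player A gets 20, best alternative 19; Player B gets 18, best alternative 16. No profitable deviation — NE.
(The remaining 5 profiles each have a profitable deviation by the same check.)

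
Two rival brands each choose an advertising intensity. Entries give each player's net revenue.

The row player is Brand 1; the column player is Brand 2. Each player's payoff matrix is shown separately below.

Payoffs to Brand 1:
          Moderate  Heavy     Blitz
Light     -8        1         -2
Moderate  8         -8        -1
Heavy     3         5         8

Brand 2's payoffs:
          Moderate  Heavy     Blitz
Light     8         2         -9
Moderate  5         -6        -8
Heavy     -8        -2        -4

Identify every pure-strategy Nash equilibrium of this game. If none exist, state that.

Pure-strategy Nash equilibria: (Moderate, Moderate); (Heavy, Heavy)

(Light, Moderate): Brand 1 can switch to Moderate (-8 → 8). Not NE.
(Light, Heavy): Brand 1 can switch to Heavy (1 → 5). Not NE.
(Light, Blitz): Brand 1 can switch to Moderate (-2 → -1). Not NE.
(Moderate, Moderate): Brand 1 gets 8, best alternative 3; Brand 2 gets 5, best alternative -6. No profitable deviation — NE.
(Moderate, Heavy): Brand 1 can switch to Light (-8 → 1). Not NE.
(Moderate, Blitz): Brand 1 can switch to Heavy (-1 → 8). Not NE.
(Heavy, Moderate): Brand 1 can switch to Moderate (3 → 8). Not NE.
(Heavy, Heavy): Brand 1 gets 5, best alternative 1; Brand 2 gets -2, best alternative -4. No profitable deviation — NE.
(Heavy, Blitz): Brand 2 can switch to Heavy (-4 → -2). Not NE.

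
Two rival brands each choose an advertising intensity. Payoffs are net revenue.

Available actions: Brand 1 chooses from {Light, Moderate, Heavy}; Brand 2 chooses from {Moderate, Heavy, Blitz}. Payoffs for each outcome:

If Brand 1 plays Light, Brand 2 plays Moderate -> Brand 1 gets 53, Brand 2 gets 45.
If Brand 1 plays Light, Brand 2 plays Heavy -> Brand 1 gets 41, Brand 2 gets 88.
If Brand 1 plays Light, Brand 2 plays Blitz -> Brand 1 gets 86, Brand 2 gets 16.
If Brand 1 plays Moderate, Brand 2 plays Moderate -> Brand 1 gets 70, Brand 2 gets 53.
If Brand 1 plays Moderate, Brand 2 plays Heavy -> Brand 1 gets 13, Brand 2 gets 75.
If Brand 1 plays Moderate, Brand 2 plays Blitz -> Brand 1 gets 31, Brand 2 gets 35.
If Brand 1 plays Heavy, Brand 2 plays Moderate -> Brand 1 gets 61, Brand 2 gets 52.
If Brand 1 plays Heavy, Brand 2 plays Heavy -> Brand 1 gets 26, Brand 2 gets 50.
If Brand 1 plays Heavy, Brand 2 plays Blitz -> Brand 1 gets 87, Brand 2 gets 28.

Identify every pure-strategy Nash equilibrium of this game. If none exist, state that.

For each player, find the best response to each opponent profile; mutual best responses are the pure NE.
Brand 1 against Moderate: payoffs 53, 70, 61 → best response Moderate.
Brand 1 against Heavy: payoffs 41, 13, 26 → best response Light.
Brand 1 against Blitz: payoffs 86, 31, 87 → best response Heavy.
Brand 2 against Light: payoffs 45, 88, 16 → best response Heavy.
Brand 2 against Moderate: payoffs 53, 75, 35 → best response Heavy.
Brand 2 against Heavy: payoffs 52, 50, 28 → best response Moderate.
Mutual best responses: (Light, Heavy).

Pure NE: (Light, Heavy)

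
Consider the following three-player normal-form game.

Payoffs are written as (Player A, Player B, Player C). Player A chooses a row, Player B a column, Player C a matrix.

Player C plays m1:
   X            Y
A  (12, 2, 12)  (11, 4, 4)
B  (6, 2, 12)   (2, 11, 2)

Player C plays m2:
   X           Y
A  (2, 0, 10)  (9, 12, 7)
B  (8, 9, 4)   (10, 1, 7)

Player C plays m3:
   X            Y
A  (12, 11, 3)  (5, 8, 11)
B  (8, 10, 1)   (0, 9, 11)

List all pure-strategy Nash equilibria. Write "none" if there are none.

none

Player A against (X, m1): payoffs 12, 6 → best response A.
Player A against (X, m2): payoffs 2, 8 → best response B.
Player A against (X, m3): payoffs 12, 8 → best response A.
Player A against (Y, m1): payoffs 11, 2 → best response A.
Player A against (Y, m2): payoffs 9, 10 → best response B.
Player A against (Y, m3): payoffs 5, 0 → best response A.
Player B against (A, m1): payoffs 2, 4 → best response Y.
Player B against (A, m2): payoffs 0, 12 → best response Y.
Player B against (A, m3): payoffs 11, 8 → best response X.
Player B against (B, m1): payoffs 2, 11 → best response Y.
Player B against (B, m2): payoffs 9, 1 → best response X.
Player B against (B, m3): payoffs 10, 9 → best response X.
Player C against (A, X): payoffs 12, 10, 3 → best response m1.
Player C against (A, Y): payoffs 4, 7, 11 → best response m3.
Player C against (B, X): payoffs 12, 4, 1 → best response m1.
Player C against (B, Y): payoffs 2, 7, 11 → best response m3.
No profile is a mutual best response for all players.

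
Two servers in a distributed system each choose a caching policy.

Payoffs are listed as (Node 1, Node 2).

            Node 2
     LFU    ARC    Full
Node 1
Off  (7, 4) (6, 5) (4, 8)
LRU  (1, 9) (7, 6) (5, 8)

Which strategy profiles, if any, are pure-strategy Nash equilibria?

none

(Off, LFU): Node 2 can switch to ARC (4 → 5). Not NE.
(Off, ARC): Node 1 can switch to LRU (6 → 7). Not NE.
(Off, Full): Node 1 can switch to LRU (4 → 5). Not NE.
(LRU, LFU): Node 1 can switch to Off (1 → 7). Not NE.
(LRU, ARC): Node 2 can switch to LFU (6 → 9). Not NE.
(LRU, Full): Node 2 can switch to LFU (8 → 9). Not NE.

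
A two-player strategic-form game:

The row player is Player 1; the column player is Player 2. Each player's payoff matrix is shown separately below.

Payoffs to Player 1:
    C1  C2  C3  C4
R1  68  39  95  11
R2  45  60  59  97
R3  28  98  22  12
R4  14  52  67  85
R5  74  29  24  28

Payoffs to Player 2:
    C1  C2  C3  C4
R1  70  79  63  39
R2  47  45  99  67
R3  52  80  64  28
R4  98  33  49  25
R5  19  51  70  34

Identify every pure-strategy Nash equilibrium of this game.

Pure NE: (R3, C2)

For each strategy profile, look for a profitable unilateral deviation.
(R1, C1): Player 1 can switch to R5 (68 → 74). Not NE.
(R1, C2): Player 1 can switch to R2 (39 → 60). Not NE.
(R1, C3): Player 2 can switch to C1 (63 → 70). Not NE.
(R1, C4): Player 1 can switch to R2 (11 → 97). Not NE.
(R2, C1): Player 1 can switch to R1 (45 → 68). Not NE.
(R2, C2): Player 1 can switch to R3 (60 → 98). Not NE.
(R2, C3): Player 1 can switch to R1 (59 → 95). Not NE.
(R2, C4): Player 2 can switch to C3 (67 → 99). Not NE.
(R3, C1): Player 1 can switch to R1 (28 → 68). Not NE.
(R3, C2): Player 1 gets 98, best alternative 60; Player 2 gets 80, best alternative 64. No profitable deviation — NE.
(R3, C3): Player 1 can switch to R1 (22 → 95). Not NE.
(The remaining 9 profiles each have a profitable deviation by the same check.)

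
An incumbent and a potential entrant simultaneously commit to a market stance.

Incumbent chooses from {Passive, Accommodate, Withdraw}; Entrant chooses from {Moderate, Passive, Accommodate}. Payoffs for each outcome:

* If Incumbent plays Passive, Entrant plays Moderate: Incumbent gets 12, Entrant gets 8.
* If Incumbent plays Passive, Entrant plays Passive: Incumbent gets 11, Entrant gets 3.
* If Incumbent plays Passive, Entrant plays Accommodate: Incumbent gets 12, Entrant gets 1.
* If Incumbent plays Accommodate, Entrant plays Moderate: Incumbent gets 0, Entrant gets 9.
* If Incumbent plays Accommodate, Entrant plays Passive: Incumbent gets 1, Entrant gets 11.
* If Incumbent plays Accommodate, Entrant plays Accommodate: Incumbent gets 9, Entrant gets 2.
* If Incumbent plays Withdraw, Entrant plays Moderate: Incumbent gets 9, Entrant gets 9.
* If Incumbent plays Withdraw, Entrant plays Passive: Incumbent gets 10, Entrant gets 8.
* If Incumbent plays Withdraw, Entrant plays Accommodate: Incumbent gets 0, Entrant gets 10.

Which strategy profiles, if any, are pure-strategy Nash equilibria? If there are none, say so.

The unique pure-strategy Nash equilibrium is (Passive, Moderate).

(Passive, Moderate): Incumbent gets 12, best alternative 9; Entrant gets 8, best alternative 3. No profitable deviation — NE.
(Passive, Passive): Entrant can switch to Moderate (3 → 8). Not NE.
(Passive, Accommodate): Entrant can switch to Moderate (1 → 8). Not NE.
(Accommodate, Moderate): Incumbent can switch to Passive (0 → 12). Not NE.
(Accommodate, Passive): Incumbent can switch to Passive (1 → 11). Not NE.
(Accommodate, Accommodate): Incumbent can switch to Passive (9 → 12). Not NE.
(Withdraw, Moderate): Incumbent can switch to Passive (9 → 12). Not NE.
(Withdraw, Passive): Incumbent can switch to Passive (10 → 11). Not NE.
(Withdraw, Accommodate): Incumbent can switch to Passive (0 → 12). Not NE.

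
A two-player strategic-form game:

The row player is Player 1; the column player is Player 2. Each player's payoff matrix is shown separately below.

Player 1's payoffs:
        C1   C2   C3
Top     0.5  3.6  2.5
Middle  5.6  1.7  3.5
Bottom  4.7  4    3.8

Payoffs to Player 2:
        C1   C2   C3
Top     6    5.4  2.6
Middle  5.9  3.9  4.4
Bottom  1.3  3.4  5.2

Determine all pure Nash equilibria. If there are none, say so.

Pure-strategy Nash equilibria: (Middle, C1); (Bottom, C3)

For each player, find the best response to each opponent profile; mutual best responses are the pure NE.
Player 1 against C1: payoffs 0.5, 5.6, 4.7 → best response Middle.
Player 1 against C2: payoffs 3.6, 1.7, 4 → best response Bottom.
Player 1 against C3: payoffs 2.5, 3.5, 3.8 → best response Bottom.
Player 2 against Top: payoffs 6, 5.4, 2.6 → best response C1.
Player 2 against Middle: payoffs 5.9, 3.9, 4.4 → best response C1.
Player 2 against Bottom: payoffs 1.3, 3.4, 5.2 → best response C3.
Mutual best responses: (Middle, C1); (Bottom, C3).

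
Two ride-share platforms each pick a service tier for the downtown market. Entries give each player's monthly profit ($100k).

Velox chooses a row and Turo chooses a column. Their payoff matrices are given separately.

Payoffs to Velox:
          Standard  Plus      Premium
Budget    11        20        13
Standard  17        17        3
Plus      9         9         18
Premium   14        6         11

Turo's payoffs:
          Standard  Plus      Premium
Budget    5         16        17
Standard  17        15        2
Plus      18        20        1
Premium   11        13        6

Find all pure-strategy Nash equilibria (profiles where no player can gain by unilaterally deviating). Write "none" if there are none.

Mark each player's best response to every combination of opponents' strategies; a profile where every player is best-responding is a pure Nash equilibrium.
Velox against Standard: payoffs 11, 17, 9, 14 → best response Standard.
Velox against Plus: payoffs 20, 17, 9, 6 → best response Budget.
Velox against Premium: payoffs 13, 3, 18, 11 → best response Plus.
Turo against Budget: payoffs 5, 16, 17 → best response Premium.
Turo against Standard: payoffs 17, 15, 2 → best response Standard.
Turo against Plus: payoffs 18, 20, 1 → best response Plus.
Turo against Premium: payoffs 11, 13, 6 → best response Plus.
Mutual best responses: (Standard, Standard).

(Standard, Standard)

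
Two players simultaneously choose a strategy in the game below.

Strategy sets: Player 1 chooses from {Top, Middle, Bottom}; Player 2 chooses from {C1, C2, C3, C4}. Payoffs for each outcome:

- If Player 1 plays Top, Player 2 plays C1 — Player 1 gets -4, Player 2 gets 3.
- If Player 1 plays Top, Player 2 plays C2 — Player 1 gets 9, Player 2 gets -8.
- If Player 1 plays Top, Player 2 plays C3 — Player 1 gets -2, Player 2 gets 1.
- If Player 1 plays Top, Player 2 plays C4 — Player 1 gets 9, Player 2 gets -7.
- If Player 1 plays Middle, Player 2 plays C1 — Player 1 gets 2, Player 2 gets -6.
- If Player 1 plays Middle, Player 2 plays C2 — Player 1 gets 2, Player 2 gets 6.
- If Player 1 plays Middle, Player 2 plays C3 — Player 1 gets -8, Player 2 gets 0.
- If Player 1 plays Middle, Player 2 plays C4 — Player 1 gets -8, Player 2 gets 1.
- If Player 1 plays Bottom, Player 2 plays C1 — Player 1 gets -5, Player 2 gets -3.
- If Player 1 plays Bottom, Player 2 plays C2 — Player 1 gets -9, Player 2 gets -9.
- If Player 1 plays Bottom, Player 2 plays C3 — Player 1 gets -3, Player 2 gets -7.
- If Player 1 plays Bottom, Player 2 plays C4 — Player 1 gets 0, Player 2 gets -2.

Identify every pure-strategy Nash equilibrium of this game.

(Top, C1): Player 1 can switch to Middle (-4 → 2). Not NE.
(Top, C2): Player 2 can switch to C1 (-8 → 3). Not NE.
(Top, C3): Player 2 can switch to C1 (1 → 3). Not NE.
(Top, C4): Player 2 can switch to C1 (-7 → 3). Not NE.
(Middle, C1): Player 2 can switch to C2 (-6 → 6). Not NE.
(Middle, C2): Player 1 can switch to Top (2 → 9). Not NE.
(Middle, C3): Player 1 can switch to Top (-8 → -2). Not NE.
(Middle, C4): Player 1 can switch to Top (-8 → 9). Not NE.
(Bottom, C1): Player 1 can switch to Top (-5 → -4). Not NE.
(Bottom, C2): Player 1 can switch to Top (-9 → 9). Not NE.
(Bottom, C3): Player 1 can switch to Top (-3 → -2). Not NE.
(Bottom, C4): Player 1 can switch to Top (0 → 9). Not NE.

This game has no pure Nash equilibrium.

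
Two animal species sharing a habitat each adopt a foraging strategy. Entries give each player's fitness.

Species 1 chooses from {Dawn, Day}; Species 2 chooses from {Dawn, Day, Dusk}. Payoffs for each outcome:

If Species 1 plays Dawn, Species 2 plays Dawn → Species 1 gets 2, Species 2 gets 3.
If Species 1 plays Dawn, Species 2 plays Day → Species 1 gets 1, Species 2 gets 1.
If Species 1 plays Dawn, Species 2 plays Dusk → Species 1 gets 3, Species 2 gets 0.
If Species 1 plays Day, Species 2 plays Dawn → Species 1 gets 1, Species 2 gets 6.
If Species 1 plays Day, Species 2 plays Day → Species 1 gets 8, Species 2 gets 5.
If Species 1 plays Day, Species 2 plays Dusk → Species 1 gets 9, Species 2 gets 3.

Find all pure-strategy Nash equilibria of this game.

Check each profile: it is a Nash equilibrium iff no player can strictly gain by switching unilaterally.
(Dawn, Dawn): Species 1 gets 2, best alternative 1; Species 2 gets 3, best alternative 1. No profitable deviation — NE.
(Dawn, Day): Species 1 can switch to Day (1 → 8). Not NE.
(Dawn, Dusk): Species 1 can switch to Day (3 → 9). Not NE.
(Day, Dawn): Species 1 can switch to Dawn (1 → 2). Not NE.
(Day, Day): Species 2 can switch to Dawn (5 → 6). Not NE.
(Day, Dusk): Species 2 can switch to Dawn (3 → 6). Not NE.

The unique pure-strategy Nash equilibrium is (Dawn, Dawn).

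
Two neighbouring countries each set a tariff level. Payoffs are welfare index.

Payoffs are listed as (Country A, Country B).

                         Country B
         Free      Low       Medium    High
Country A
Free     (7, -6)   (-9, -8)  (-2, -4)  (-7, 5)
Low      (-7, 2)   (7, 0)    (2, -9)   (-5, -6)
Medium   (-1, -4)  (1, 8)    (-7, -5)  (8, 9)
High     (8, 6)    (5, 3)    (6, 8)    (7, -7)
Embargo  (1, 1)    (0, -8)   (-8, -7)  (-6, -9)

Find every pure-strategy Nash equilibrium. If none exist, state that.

For each player, find the best response to each opponent profile; mutual best responses are the pure NE.
Country A against Free: payoffs 7, -7, -1, 8, 1 → best response High.
Country A against Low: payoffs -9, 7, 1, 5, 0 → best response Low.
Country A against Medium: payoffs -2, 2, -7, 6, -8 → best response High.
Country A against High: payoffs -7, -5, 8, 7, -6 → best response Medium.
Country B against Free: payoffs -6, -8, -4, 5 → best response High.
Country B against Low: payoffs 2, 0, -9, -6 → best response Free.
Country B against Medium: payoffs -4, 8, -5, 9 → best response High.
Country B against High: payoffs 6, 3, 8, -7 → best response Medium.
Country B against Embargo: payoffs 1, -8, -7, -9 → best response Free.
Mutual best responses: (Medium, High); (High, Medium).

(Medium, High), (High, Medium)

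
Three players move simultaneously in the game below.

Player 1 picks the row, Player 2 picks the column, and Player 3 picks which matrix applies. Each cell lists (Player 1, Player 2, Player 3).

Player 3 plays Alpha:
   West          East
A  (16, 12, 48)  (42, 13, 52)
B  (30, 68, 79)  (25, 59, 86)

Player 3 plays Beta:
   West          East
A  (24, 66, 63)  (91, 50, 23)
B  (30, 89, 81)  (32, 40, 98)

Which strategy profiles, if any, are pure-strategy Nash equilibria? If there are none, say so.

For each player, find the best response to each opponent profile; mutual best responses are the pure NE.
Player 1 against (West, Alpha): payoffs 16, 30 → best response B.
Player 1 against (West, Beta): payoffs 24, 30 → best response B.
Player 1 against (East, Alpha): payoffs 42, 25 → best response A.
Player 1 against (East, Beta): payoffs 91, 32 → best response A.
Player 2 against (A, Alpha): payoffs 12, 13 → best response East.
Player 2 against (A, Beta): payoffs 66, 50 → best response West.
Player 2 against (B, Alpha): payoffs 68, 59 → best response West.
Player 2 against (B, Beta): payoffs 89, 40 → best response West.
Player 3 against (A, West): payoffs 48, 63 → best response Beta.
Player 3 against (A, East): payoffs 52, 23 → best response Alpha.
Player 3 against (B, West): payoffs 79, 81 → best response Beta.
Player 3 against (B, East): payoffs 86, 98 → best response Beta.
Mutual best responses: (A, East, Alpha); (B, West, Beta).

The pure Nash equilibria are (A, East, Alpha); (B, West, Beta).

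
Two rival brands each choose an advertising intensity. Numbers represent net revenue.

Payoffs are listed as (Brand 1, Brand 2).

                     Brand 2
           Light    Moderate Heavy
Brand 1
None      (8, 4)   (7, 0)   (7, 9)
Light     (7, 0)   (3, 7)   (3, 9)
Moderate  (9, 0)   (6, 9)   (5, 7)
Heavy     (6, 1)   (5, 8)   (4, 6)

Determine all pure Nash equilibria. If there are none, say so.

For each player, find the best response to each opponent profile; mutual best responses are the pure NE.
Brand 1 against Light: payoffs 8, 7, 9, 6 → best response Moderate.
Brand 1 against Moderate: payoffs 7, 3, 6, 5 → best response None.
Brand 1 against Heavy: payoffs 7, 3, 5, 4 → best response None.
Brand 2 against None: payoffs 4, 0, 9 → best response Heavy.
Brand 2 against Light: payoffs 0, 7, 9 → best response Heavy.
Brand 2 against Moderate: payoffs 0, 9, 7 → best response Moderate.
Brand 2 against Heavy: payoffs 1, 8, 6 → best response Moderate.
Mutual best responses: (None, Heavy).

The unique pure-strategy Nash equilibrium is (None, Heavy).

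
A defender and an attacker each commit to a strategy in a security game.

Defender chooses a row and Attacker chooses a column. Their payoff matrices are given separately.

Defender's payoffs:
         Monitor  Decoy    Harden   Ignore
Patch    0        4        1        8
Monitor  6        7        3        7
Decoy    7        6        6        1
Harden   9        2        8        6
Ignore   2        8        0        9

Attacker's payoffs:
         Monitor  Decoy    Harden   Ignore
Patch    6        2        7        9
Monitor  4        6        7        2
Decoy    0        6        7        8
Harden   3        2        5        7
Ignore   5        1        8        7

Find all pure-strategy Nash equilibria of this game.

Defender against Monitor: payoffs 0, 6, 7, 9, 2 → best response Harden.
Defender against Decoy: payoffs 4, 7, 6, 2, 8 → best response Ignore.
Defender against Harden: payoffs 1, 3, 6, 8, 0 → best response Harden.
Defender against Ignore: payoffs 8, 7, 1, 6, 9 → best response Ignore.
Attacker against Patch: payoffs 6, 2, 7, 9 → best response Ignore.
Attacker against Monitor: payoffs 4, 6, 7, 2 → best response Harden.
Attacker against Decoy: payoffs 0, 6, 7, 8 → best response Ignore.
Attacker against Harden: payoffs 3, 2, 5, 7 → best response Ignore.
Attacker against Ignore: payoffs 5, 1, 8, 7 → best response Harden.
No profile is a mutual best response for all players.

This game has no pure Nash equilibrium.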